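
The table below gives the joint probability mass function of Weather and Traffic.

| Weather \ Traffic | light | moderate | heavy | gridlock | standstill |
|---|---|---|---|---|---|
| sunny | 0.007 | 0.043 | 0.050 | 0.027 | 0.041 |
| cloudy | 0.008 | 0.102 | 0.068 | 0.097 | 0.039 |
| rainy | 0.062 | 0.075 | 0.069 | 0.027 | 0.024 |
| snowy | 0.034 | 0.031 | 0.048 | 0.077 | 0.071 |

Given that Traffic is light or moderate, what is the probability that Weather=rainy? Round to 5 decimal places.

0.37845

P(Traffic=light) = 0.007 + 0.008 + 0.062 + 0.034 = 0.111.
P(Traffic=moderate) = 0.043 + 0.102 + 0.075 + 0.031 = 0.251.
P(Traffic ∈ {light, moderate}) = 0.111 + 0.251 = 0.362; P(Weather=rainy, Traffic ∈ {light, moderate}) = 0.062 + 0.075 = 0.137.
P(Weather=rainy | Traffic ∈ {light, moderate}) = 0.137/0.362 = 0.37845.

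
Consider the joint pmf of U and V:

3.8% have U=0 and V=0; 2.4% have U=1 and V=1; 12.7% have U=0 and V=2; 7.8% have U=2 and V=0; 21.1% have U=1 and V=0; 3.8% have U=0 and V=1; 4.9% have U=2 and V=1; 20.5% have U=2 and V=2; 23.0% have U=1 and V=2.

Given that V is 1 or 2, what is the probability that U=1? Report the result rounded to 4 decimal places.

P(V=1) = 0.038 + 0.024 + 0.049 = 0.111.
P(V=2) = 0.127 + 0.230 + 0.205 = 0.562.
P(V ∈ {1, 2}) = 0.111 + 0.562 = 0.673; P(U=1, V ∈ {1, 2}) = 0.024 + 0.230 = 0.254.
P(U=1 | V ∈ {1, 2}) = 0.254/0.673 = 0.3774.

0.3774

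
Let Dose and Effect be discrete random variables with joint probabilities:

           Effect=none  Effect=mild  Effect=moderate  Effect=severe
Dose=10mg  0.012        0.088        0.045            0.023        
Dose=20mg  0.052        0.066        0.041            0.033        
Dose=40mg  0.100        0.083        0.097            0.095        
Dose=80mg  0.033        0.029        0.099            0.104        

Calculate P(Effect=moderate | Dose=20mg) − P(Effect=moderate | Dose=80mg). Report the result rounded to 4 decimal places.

-0.1600

P(Dose=20mg) = 0.052 + 0.066 + 0.041 + 0.033 = 0.192; P(Effect=moderate | Dose=20mg) = 0.041/0.192 = 0.21354.
P(Dose=80mg) = 0.033 + 0.029 + 0.099 + 0.104 = 0.265; P(Effect=moderate | Dose=80mg) = 0.099/0.265 = 0.37358.
Difference = -0.1600.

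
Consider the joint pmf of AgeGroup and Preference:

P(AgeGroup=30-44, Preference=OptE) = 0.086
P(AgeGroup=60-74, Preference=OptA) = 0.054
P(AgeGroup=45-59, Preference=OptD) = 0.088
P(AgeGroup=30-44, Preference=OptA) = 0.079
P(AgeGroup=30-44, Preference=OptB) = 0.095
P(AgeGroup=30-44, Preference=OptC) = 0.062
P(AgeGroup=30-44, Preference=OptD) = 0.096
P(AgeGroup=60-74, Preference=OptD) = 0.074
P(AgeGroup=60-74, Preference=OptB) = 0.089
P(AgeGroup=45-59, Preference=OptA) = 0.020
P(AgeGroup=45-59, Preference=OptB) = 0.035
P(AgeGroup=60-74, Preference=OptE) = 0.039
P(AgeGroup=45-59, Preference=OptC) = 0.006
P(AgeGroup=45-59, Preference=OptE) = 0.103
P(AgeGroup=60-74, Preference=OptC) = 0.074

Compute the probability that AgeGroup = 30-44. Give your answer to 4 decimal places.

P(AgeGroup=30-44) = 0.079 + 0.095 + 0.062 + 0.096 + 0.086 = 0.418.

0.4180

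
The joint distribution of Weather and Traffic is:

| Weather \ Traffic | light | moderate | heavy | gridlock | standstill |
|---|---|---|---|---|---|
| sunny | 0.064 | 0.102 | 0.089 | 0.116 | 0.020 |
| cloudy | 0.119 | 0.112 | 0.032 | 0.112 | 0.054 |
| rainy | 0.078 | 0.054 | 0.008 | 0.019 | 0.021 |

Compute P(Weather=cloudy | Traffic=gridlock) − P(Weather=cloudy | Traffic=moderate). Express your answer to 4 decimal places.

0.0355

P(Traffic=gridlock) = 0.116 + 0.112 + 0.019 = 0.247; P(Weather=cloudy | Traffic=gridlock) = 0.112/0.247 = 0.45344.
P(Traffic=moderate) = 0.102 + 0.112 + 0.054 = 0.268; P(Weather=cloudy | Traffic=moderate) = 0.112/0.268 = 0.41791.
Difference = 0.0355.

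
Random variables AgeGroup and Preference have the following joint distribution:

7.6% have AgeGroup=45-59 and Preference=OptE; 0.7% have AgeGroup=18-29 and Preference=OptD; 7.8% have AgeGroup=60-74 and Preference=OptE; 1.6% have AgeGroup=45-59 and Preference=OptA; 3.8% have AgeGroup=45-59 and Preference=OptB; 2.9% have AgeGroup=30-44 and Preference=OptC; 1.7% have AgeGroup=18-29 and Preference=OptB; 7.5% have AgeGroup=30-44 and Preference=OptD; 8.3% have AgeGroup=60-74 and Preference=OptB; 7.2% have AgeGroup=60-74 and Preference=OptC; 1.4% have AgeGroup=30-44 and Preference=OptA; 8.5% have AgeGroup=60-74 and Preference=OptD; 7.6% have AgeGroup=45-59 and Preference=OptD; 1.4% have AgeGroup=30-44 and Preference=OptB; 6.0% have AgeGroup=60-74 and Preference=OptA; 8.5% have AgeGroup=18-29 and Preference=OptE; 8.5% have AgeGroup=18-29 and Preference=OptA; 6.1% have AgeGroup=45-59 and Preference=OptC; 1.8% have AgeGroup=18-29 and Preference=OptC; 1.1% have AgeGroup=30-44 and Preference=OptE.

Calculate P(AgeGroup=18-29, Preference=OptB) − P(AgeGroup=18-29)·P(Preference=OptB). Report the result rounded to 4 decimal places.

P(AgeGroup=18-29) = 0.085 + 0.017 + 0.018 + 0.007 + 0.085 = 0.212.
P(Preference=OptB) = 0.017 + 0.014 + 0.038 + 0.083 = 0.152.
P(AgeGroup=18-29, Preference=OptB) − P(AgeGroup=18-29)P(Preference=OptB) = 0.017 − 0.212×0.152 = -0.0152.

-0.0152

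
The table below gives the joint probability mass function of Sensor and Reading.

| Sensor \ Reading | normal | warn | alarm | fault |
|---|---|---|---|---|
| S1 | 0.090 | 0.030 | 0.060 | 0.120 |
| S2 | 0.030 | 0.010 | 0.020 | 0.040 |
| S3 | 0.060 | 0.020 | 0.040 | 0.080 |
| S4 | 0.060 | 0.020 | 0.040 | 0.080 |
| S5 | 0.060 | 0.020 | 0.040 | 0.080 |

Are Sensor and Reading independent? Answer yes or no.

yes

Every cell satisfies P(Sensor,Reading) = P(Sensor)·P(Reading). For instance P(Sensor=S3) = 0.200, P(Reading=fault) = 0.400, and 0.200×0.400 = 0.080 matches the joint entry. So Sensor and Reading are independent.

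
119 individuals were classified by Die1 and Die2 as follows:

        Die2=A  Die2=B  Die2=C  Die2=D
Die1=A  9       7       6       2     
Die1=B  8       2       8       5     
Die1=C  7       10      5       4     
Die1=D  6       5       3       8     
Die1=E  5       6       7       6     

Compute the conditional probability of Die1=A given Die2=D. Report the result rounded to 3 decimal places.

0.080

Total with Die2=D: 2 + 5 + 4 + 8 + 6 = 25.
P(Die1=A | Die2=D) = 2/25 = 0.080.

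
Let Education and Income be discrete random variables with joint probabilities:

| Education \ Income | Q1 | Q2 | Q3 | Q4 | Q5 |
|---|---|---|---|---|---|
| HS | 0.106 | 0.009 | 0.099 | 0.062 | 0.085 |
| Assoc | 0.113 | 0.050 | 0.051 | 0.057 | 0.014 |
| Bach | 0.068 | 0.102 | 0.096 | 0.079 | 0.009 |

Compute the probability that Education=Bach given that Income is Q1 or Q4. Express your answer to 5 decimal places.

P(Income=Q1) = 0.106 + 0.113 + 0.068 = 0.287.
P(Income=Q4) = 0.062 + 0.057 + 0.079 = 0.198.
P(Income ∈ {Q1, Q4}) = 0.287 + 0.198 = 0.485; P(Education=Bach, Income ∈ {Q1, Q4}) = 0.068 + 0.079 = 0.147.
P(Education=Bach | Income ∈ {Q1, Q4}) = 0.147/0.485 = 0.30309.

0.30309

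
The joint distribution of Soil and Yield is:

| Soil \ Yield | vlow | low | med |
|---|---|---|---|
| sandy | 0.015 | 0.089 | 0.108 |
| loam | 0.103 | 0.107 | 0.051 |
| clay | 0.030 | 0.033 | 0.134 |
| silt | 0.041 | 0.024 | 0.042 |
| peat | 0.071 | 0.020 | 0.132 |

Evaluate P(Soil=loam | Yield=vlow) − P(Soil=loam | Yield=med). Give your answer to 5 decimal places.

0.28695

P(Yield=vlow) = 0.015 + 0.103 + 0.030 + 0.041 + 0.071 = 0.260; P(Soil=loam | Yield=vlow) = 0.103/0.260 = 0.396154.
P(Yield=med) = 0.108 + 0.051 + 0.134 + 0.042 + 0.132 = 0.467; P(Soil=loam | Yield=med) = 0.051/0.467 = 0.109208.
Difference = 0.28695.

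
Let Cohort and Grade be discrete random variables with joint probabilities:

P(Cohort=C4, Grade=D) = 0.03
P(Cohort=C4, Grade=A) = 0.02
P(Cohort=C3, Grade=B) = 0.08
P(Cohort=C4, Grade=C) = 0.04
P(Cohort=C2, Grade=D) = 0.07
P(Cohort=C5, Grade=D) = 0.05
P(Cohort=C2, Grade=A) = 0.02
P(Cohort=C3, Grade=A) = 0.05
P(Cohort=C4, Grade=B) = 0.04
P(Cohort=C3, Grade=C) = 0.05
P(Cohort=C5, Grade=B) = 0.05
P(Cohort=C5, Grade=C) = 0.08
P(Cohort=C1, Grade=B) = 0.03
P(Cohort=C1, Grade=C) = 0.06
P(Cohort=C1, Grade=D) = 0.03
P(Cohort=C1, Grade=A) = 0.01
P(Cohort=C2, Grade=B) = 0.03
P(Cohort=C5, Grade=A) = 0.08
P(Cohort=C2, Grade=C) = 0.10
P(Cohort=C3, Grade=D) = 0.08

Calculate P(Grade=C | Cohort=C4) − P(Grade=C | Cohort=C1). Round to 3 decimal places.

-0.154

P(Cohort=C4) = 0.02 + 0.04 + 0.04 + 0.03 = 0.13; P(Grade=C | Cohort=C4) = 0.04/0.13 = 0.3077.
P(Cohort=C1) = 0.01 + 0.03 + 0.06 + 0.03 = 0.13; P(Grade=C | Cohort=C1) = 0.06/0.13 = 0.4615.
Difference = -0.154.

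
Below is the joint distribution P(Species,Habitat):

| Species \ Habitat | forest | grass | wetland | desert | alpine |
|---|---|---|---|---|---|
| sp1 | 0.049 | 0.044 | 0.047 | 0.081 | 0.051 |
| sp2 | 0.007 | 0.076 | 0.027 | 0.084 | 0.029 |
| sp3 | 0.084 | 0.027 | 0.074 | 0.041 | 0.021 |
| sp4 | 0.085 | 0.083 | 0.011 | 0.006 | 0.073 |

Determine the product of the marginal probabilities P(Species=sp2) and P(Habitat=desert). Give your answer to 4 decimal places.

0.0473

P(Species=sp2) = 0.007 + 0.076 + 0.027 + 0.084 + 0.029 = 0.223.
P(Habitat=desert) = 0.081 + 0.084 + 0.041 + 0.006 = 0.212.
Product: 0.223 × 0.212 = 0.0473.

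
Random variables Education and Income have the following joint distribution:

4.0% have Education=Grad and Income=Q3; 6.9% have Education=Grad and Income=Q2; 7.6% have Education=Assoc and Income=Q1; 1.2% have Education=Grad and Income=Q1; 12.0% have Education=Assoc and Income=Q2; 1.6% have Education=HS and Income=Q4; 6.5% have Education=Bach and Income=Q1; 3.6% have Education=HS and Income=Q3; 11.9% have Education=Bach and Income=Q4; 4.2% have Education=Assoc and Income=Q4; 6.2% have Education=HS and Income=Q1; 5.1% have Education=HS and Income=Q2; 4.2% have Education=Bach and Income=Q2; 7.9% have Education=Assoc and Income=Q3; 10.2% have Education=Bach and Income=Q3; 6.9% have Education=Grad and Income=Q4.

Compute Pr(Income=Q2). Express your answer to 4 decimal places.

0.2820

P(Income=Q2) = 0.051 + 0.120 + 0.042 + 0.069 = 0.282.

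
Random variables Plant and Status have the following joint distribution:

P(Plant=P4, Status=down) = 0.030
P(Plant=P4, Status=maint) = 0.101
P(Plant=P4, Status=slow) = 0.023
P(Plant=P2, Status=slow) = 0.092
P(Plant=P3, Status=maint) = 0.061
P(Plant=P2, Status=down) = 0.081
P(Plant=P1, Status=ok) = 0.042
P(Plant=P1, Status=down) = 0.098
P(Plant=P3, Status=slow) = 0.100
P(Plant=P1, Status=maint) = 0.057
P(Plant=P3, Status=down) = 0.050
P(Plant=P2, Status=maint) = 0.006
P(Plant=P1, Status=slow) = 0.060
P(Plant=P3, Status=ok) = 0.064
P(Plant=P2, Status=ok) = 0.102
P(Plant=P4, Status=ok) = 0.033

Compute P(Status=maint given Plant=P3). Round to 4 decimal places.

P(Plant=P3) = 0.064 + 0.100 + 0.050 + 0.061 = 0.275.
P(Status=maint | Plant=P3) = 0.061/0.275 = 0.2218.

0.2218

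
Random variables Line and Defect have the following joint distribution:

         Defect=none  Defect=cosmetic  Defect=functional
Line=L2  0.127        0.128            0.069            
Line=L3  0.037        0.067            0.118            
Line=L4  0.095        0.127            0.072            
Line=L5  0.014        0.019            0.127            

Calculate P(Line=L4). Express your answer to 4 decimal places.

P(Line=L4) = 0.095 + 0.127 + 0.072 = 0.294.

0.2940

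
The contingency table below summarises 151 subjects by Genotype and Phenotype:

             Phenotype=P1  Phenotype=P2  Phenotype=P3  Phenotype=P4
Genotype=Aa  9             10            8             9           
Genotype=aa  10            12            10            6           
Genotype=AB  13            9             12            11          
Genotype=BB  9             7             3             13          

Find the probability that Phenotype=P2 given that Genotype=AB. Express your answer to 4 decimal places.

Total with Genotype=AB: 13 + 9 + 12 + 11 = 45.
P(Phenotype=P2 | Genotype=AB) = 9/45 = 0.2000.

0.2000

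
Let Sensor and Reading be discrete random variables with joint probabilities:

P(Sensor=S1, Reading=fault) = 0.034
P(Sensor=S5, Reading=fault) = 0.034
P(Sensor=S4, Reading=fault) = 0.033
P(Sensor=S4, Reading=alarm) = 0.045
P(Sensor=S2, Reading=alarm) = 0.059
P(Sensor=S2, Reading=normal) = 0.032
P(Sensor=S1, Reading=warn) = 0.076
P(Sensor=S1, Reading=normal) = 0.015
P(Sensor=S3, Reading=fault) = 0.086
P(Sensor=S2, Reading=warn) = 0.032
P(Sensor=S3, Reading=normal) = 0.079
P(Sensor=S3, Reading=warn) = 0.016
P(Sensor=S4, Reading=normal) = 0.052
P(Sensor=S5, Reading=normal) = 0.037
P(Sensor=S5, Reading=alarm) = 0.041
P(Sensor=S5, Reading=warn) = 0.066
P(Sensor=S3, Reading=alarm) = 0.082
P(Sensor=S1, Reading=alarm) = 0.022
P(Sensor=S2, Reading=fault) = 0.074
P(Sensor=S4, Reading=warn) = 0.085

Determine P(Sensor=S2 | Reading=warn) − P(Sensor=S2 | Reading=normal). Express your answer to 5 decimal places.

P(Reading=warn) = 0.076 + 0.032 + 0.016 + 0.085 + 0.066 = 0.275; P(Sensor=S2 | Reading=warn) = 0.032/0.275 = 0.116364.
P(Reading=normal) = 0.015 + 0.032 + 0.079 + 0.052 + 0.037 = 0.215; P(Sensor=S2 | Reading=normal) = 0.032/0.215 = 0.148837.
Difference = -0.03247.

-0.03247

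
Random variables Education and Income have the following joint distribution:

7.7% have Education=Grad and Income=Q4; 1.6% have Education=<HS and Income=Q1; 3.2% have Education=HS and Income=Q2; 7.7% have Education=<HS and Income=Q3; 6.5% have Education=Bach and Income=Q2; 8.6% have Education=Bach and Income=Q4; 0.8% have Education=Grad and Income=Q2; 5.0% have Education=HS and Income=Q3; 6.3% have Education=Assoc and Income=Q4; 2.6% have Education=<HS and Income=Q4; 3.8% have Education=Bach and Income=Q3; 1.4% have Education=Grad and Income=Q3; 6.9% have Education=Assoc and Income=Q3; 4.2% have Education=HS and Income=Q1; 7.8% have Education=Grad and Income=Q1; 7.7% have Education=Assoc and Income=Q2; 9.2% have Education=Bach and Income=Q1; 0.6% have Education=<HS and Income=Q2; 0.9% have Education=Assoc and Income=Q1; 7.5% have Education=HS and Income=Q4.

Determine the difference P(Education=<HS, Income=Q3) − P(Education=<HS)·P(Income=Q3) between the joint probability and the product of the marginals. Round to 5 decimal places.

P(Education=<HS) = 0.016 + 0.006 + 0.077 + 0.026 = 0.125.
P(Income=Q3) = 0.077 + 0.050 + 0.069 + 0.038 + 0.014 = 0.248.
P(Education=<HS, Income=Q3) − P(Education=<HS)P(Income=Q3) = 0.077 − 0.125×0.248 = 0.04600.

0.04600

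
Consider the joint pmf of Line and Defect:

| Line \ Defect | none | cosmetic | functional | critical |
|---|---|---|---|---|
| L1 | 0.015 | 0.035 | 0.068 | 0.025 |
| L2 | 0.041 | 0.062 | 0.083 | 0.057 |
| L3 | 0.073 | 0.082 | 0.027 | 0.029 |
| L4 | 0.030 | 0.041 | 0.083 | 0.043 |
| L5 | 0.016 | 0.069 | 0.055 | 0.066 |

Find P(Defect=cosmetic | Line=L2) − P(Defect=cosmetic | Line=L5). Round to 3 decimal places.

P(Line=L2) = 0.041 + 0.062 + 0.083 + 0.057 = 0.243; P(Defect=cosmetic | Line=L2) = 0.062/0.243 = 0.2551.
P(Line=L5) = 0.016 + 0.069 + 0.055 + 0.066 = 0.206; P(Defect=cosmetic | Line=L5) = 0.069/0.206 = 0.3350.
Difference = -0.080.

-0.080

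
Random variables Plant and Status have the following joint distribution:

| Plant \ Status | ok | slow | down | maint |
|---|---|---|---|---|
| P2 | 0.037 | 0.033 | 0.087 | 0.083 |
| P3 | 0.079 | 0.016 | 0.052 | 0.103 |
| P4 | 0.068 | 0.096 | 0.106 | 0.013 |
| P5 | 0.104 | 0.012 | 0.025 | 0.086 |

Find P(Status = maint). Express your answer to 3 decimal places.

P(Status=maint) = 0.083 + 0.103 + 0.013 + 0.086 = 0.285.

0.285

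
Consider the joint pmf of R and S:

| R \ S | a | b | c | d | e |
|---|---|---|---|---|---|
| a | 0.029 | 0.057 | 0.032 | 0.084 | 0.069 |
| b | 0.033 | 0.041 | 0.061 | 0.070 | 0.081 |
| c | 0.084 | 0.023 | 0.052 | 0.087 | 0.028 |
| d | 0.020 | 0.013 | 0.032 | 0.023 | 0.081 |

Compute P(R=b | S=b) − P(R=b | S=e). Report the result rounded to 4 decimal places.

-0.0068

P(S=b) = 0.057 + 0.041 + 0.023 + 0.013 = 0.134; P(R=b | S=b) = 0.041/0.134 = 0.30597.
P(S=e) = 0.069 + 0.081 + 0.028 + 0.081 = 0.259; P(R=b | S=e) = 0.081/0.259 = 0.31274.
Difference = -0.0068.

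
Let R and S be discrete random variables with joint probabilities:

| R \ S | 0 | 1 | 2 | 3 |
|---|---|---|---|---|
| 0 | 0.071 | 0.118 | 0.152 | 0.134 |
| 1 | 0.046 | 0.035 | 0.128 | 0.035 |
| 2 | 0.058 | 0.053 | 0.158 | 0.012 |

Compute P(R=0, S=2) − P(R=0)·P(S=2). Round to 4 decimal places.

-0.0561

P(R=0) = 0.071 + 0.118 + 0.152 + 0.134 = 0.475.
P(S=2) = 0.152 + 0.128 + 0.158 = 0.438.
P(R=0, S=2) − P(R=0)P(S=2) = 0.152 − 0.475×0.438 = -0.0561.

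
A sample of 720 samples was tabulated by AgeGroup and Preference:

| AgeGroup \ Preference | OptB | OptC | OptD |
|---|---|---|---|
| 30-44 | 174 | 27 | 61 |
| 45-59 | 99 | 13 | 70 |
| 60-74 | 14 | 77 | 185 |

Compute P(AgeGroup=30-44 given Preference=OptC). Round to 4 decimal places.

Total with Preference=OptC: 27 + 13 + 77 = 117.
P(AgeGroup=30-44 | Preference=OptC) = 27/117 = 0.2308.

0.2308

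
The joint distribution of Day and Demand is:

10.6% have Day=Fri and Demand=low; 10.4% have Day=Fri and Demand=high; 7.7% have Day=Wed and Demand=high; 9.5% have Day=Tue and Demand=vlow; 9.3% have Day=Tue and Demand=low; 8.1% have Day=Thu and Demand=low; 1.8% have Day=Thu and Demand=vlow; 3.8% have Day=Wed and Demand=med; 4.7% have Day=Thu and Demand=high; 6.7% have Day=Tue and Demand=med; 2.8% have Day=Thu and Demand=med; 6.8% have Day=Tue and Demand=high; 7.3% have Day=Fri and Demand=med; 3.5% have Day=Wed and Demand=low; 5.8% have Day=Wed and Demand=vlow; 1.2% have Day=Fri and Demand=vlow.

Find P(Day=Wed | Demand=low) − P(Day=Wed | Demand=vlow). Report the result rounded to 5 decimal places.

-0.20583

P(Demand=low) = 0.093 + 0.035 + 0.081 + 0.106 = 0.315; P(Day=Wed | Demand=low) = 0.035/0.315 = 0.111111.
P(Demand=vlow) = 0.095 + 0.058 + 0.018 + 0.012 = 0.183; P(Day=Wed | Demand=vlow) = 0.058/0.183 = 0.316940.
Difference = -0.20583.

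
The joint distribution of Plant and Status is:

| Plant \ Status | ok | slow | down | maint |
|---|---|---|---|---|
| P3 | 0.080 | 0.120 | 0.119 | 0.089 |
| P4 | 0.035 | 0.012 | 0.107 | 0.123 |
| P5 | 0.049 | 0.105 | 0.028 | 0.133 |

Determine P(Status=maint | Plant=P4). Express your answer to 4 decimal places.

0.4440

P(Plant=P4) = 0.035 + 0.012 + 0.107 + 0.123 = 0.277.
P(Status=maint | Plant=P4) = 0.123/0.277 = 0.4440.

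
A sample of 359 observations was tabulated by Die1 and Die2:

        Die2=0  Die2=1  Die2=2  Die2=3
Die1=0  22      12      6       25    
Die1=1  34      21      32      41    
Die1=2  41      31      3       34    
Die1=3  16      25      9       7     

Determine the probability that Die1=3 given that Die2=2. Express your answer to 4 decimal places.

0.1800

Total with Die2=2: 6 + 32 + 3 + 9 = 50.
P(Die1=3 | Die2=2) = 9/50 = 0.1800.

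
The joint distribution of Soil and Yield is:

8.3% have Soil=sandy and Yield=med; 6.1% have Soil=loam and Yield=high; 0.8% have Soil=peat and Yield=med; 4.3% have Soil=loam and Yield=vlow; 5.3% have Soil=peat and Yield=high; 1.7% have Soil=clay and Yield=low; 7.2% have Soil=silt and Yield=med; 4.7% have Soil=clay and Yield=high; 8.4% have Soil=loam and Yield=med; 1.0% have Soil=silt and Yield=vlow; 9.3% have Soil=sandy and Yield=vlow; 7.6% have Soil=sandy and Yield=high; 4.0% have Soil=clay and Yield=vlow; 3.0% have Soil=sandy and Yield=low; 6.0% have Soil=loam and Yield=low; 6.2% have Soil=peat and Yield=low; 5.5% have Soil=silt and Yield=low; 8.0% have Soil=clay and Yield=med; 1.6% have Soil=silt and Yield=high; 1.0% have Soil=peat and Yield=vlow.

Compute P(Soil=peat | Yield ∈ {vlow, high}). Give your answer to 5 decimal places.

P(Yield=vlow) = 0.093 + 0.043 + 0.040 + 0.010 + 0.010 = 0.196.
P(Yield=high) = 0.076 + 0.061 + 0.047 + 0.016 + 0.053 = 0.253.
P(Yield ∈ {vlow, high}) = 0.196 + 0.253 = 0.449; P(Soil=peat, Yield ∈ {vlow, high}) = 0.010 + 0.053 = 0.063.
P(Soil=peat | Yield ∈ {vlow, high}) = 0.063/0.449 = 0.14031.

0.14031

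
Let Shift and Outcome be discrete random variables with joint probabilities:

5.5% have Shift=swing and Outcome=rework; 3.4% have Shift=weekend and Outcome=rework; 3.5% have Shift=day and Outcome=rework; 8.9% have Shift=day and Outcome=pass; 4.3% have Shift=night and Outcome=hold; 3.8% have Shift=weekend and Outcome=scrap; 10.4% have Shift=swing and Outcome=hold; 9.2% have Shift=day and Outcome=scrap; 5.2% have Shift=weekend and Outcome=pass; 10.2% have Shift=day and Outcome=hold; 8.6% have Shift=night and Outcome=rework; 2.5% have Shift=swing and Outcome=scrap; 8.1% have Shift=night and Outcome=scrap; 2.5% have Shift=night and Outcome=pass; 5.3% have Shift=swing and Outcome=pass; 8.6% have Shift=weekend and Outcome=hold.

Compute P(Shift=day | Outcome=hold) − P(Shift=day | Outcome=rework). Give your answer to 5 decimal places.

0.13781

P(Outcome=hold) = 0.102 + 0.104 + 0.043 + 0.086 = 0.335; P(Shift=day | Outcome=hold) = 0.102/0.335 = 0.304478.
P(Outcome=rework) = 0.035 + 0.055 + 0.086 + 0.034 = 0.210; P(Shift=day | Outcome=rework) = 0.035/0.210 = 0.166667.
Difference = 0.13781.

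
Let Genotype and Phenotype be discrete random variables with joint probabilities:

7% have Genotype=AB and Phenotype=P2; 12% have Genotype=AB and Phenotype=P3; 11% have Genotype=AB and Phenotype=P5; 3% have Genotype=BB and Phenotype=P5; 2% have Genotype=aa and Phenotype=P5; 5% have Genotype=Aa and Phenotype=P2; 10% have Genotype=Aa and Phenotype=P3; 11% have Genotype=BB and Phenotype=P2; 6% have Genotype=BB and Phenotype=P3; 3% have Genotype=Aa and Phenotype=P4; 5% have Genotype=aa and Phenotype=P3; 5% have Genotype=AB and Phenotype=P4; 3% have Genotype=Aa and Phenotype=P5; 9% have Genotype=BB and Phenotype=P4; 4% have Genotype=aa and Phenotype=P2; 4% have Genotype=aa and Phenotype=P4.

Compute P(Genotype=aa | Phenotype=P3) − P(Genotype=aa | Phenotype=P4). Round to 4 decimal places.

P(Phenotype=P3) = 0.10 + 0.05 + 0.12 + 0.06 = 0.33; P(Genotype=aa | Phenotype=P3) = 0.05/0.33 = 0.15152.
P(Phenotype=P4) = 0.03 + 0.04 + 0.05 + 0.09 = 0.21; P(Genotype=aa | Phenotype=P4) = 0.04/0.21 = 0.19048.
Difference = -0.0390.

-0.0390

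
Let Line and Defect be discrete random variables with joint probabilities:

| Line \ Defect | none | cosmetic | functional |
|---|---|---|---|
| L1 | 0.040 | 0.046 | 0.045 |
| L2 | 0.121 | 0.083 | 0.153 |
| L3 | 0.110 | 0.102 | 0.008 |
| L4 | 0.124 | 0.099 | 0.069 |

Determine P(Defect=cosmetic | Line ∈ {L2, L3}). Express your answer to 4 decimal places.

0.3206

P(Line=L2) = 0.121 + 0.083 + 0.153 = 0.357.
P(Line=L3) = 0.110 + 0.102 + 0.008 = 0.220.
P(Line ∈ {L2, L3}) = 0.357 + 0.220 = 0.577; P(Defect=cosmetic, Line ∈ {L2, L3}) = 0.083 + 0.102 = 0.185.
P(Defect=cosmetic | Line ∈ {L2, L3}) = 0.185/0.577 = 0.3206.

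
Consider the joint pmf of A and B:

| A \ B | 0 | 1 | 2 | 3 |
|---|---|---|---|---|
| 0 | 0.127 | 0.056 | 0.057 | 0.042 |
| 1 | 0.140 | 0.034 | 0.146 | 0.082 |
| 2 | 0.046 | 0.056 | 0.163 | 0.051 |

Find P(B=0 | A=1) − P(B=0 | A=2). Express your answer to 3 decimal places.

P(A=1) = 0.140 + 0.034 + 0.146 + 0.082 = 0.402; P(B=0 | A=1) = 0.140/0.402 = 0.3483.
P(A=2) = 0.046 + 0.056 + 0.163 + 0.051 = 0.316; P(B=0 | A=2) = 0.046/0.316 = 0.1456.
Difference = 0.203.

0.203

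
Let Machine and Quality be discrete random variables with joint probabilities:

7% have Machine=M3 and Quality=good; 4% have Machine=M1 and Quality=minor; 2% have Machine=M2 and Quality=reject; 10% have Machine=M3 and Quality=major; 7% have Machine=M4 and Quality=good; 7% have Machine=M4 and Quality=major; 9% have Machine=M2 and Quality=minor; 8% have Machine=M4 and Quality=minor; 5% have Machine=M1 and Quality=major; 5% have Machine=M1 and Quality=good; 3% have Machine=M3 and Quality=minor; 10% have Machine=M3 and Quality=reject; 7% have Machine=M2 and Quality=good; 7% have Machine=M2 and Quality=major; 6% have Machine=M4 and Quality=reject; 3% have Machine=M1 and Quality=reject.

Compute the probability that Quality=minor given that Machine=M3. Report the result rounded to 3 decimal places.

P(Machine=M3) = 0.07 + 0.03 + 0.10 + 0.10 = 0.30.
P(Quality=minor | Machine=M3) = 0.03/0.30 = 0.100.

0.100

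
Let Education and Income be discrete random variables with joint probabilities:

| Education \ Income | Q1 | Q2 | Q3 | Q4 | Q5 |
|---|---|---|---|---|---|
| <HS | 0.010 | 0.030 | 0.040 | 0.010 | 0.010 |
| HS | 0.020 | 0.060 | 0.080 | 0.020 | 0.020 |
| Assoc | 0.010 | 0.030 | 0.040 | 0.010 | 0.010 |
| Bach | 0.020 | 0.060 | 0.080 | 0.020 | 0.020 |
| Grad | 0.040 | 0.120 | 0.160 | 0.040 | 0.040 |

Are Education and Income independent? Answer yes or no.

yes

Every cell satisfies P(Education,Income) = P(Education)·P(Income). For instance P(Education=Bach) = 0.200, P(Income=Q5) = 0.100, and 0.200×0.100 = 0.020 matches the joint entry. So Education and Income are independent.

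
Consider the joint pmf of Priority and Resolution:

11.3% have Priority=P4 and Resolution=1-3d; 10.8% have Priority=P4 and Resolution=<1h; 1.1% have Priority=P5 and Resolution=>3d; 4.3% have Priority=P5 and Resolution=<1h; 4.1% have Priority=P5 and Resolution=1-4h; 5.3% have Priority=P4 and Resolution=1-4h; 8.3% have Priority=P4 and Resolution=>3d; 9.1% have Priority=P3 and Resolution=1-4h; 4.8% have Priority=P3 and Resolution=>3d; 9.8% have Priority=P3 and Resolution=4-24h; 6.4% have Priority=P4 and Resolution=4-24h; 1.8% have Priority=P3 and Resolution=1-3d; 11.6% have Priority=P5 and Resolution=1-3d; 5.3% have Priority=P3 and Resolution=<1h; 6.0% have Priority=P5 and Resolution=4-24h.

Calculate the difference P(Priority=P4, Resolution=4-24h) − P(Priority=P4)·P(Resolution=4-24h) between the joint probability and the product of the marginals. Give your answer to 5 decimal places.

P(Priority=P4) = 0.108 + 0.053 + 0.064 + 0.113 + 0.083 = 0.421.
P(Resolution=4-24h) = 0.098 + 0.064 + 0.060 = 0.222.
P(Priority=P4, Resolution=4-24h) − P(Priority=P4)P(Resolution=4-24h) = 0.064 − 0.421×0.222 = -0.02946.

-0.02946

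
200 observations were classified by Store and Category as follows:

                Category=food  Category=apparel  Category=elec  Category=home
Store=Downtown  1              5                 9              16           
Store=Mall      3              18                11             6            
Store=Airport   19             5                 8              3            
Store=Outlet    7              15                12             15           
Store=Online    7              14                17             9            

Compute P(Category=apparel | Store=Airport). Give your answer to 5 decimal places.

0.14286

Total with Store=Airport: 19 + 5 + 8 + 3 = 35.
P(Category=apparel | Store=Airport) = 5/35 = 0.14286.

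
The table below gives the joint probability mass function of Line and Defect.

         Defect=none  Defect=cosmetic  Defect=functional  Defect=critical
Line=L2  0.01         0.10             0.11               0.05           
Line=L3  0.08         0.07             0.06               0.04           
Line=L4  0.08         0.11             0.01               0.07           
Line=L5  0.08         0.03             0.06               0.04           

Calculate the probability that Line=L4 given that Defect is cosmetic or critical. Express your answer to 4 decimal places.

P(Defect=cosmetic) = 0.10 + 0.07 + 0.11 + 0.03 = 0.31.
P(Defect=critical) = 0.05 + 0.04 + 0.07 + 0.04 = 0.20.
P(Defect ∈ {cosmetic, critical}) = 0.31 + 0.20 = 0.51; P(Line=L4, Defect ∈ {cosmetic, critical}) = 0.11 + 0.07 = 0.18.
P(Line=L4 | Defect ∈ {cosmetic, critical}) = 0.18/0.51 = 0.3529.

0.3529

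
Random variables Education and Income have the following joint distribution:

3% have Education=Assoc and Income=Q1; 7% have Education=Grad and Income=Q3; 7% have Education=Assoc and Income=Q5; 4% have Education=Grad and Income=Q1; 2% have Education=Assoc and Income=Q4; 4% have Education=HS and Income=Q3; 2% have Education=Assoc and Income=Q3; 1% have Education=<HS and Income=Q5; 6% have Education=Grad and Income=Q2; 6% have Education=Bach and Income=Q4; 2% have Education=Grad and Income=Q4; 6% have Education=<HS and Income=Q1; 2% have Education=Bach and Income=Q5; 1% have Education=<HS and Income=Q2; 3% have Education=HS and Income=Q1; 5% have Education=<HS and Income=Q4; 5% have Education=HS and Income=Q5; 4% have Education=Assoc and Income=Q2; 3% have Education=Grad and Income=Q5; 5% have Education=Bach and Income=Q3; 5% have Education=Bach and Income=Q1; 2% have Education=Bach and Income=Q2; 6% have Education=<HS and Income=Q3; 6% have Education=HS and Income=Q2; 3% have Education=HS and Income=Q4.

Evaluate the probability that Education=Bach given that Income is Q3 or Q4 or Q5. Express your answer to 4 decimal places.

P(Income=Q3) = 0.06 + 0.04 + 0.02 + 0.05 + 0.07 = 0.24.
P(Income=Q4) = 0.05 + 0.03 + 0.02 + 0.06 + 0.02 = 0.18.
P(Income=Q5) = 0.01 + 0.05 + 0.07 + 0.02 + 0.03 = 0.18.
P(Income ∈ {Q3, Q4, Q5}) = 0.24 + 0.18 + 0.18 = 0.60; P(Education=Bach, Income ∈ {Q3, Q4, Q5}) = 0.05 + 0.06 + 0.02 = 0.13.
P(Education=Bach | Income ∈ {Q3, Q4, Q5}) = 0.13/0.60 = 0.2167.

0.2167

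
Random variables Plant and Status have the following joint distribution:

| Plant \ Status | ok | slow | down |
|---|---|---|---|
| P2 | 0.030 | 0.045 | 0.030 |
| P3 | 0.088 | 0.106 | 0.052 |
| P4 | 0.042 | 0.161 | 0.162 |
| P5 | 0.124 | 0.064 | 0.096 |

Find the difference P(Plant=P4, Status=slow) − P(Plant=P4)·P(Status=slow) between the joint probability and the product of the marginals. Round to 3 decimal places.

P(Plant=P4) = 0.042 + 0.161 + 0.162 = 0.365.
P(Status=slow) = 0.045 + 0.106 + 0.161 + 0.064 = 0.376.
P(Plant=P4, Status=slow) − P(Plant=P4)P(Status=slow) = 0.161 − 0.365×0.376 = 0.024.

0.024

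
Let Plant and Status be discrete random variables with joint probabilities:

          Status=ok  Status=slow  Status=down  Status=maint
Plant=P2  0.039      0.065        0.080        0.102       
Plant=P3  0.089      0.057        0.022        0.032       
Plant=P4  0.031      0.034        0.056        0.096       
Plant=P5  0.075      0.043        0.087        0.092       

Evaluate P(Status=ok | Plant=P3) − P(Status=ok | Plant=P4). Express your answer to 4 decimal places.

0.3021

P(Plant=P3) = 0.089 + 0.057 + 0.022 + 0.032 = 0.200; P(Status=ok | Plant=P3) = 0.089/0.200 = 0.44500.
P(Plant=P4) = 0.031 + 0.034 + 0.056 + 0.096 = 0.217; P(Status=ok | Plant=P4) = 0.031/0.217 = 0.14286.
Difference = 0.3021.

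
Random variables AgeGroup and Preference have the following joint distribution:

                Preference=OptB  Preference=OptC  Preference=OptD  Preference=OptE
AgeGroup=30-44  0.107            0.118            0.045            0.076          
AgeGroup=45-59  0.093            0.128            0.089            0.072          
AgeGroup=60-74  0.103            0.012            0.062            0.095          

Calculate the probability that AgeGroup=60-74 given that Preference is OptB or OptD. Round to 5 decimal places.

0.33066

P(Preference=OptB) = 0.107 + 0.093 + 0.103 = 0.303.
P(Preference=OptD) = 0.045 + 0.089 + 0.062 = 0.196.
P(Preference ∈ {OptB, OptD}) = 0.303 + 0.196 = 0.499; P(AgeGroup=60-74, Preference ∈ {OptB, OptD}) = 0.103 + 0.062 = 0.165.
P(AgeGroup=60-74 | Preference ∈ {OptB, OptD}) = 0.165/0.499 = 0.33066.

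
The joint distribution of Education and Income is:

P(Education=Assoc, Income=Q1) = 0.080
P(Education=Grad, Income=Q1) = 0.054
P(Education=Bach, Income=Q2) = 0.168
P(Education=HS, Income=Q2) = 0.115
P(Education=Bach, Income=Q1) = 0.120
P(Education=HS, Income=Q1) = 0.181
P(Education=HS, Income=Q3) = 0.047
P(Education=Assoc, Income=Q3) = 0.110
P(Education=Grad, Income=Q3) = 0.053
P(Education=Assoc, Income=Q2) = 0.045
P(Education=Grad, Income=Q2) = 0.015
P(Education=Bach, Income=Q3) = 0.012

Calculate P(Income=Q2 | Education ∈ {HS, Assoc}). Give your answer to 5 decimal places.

P(Education=HS) = 0.181 + 0.115 + 0.047 = 0.343.
P(Education=Assoc) = 0.080 + 0.045 + 0.110 = 0.235.
P(Education ∈ {HS, Assoc}) = 0.343 + 0.235 = 0.578; P(Income=Q2, Education ∈ {HS, Assoc}) = 0.115 + 0.045 = 0.160.
P(Income=Q2 | Education ∈ {HS, Assoc}) = 0.160/0.578 = 0.27682.

0.27682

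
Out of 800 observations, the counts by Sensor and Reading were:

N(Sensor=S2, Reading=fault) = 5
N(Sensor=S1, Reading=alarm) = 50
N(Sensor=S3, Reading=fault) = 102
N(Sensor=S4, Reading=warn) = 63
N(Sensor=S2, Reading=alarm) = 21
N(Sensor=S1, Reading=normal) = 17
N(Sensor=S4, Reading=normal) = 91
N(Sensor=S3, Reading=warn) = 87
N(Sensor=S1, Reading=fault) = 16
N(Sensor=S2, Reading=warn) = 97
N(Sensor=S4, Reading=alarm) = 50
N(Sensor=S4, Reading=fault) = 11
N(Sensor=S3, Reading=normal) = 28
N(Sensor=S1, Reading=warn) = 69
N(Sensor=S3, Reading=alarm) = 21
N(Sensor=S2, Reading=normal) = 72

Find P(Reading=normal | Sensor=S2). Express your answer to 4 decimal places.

Total with Sensor=S2: 72 + 97 + 21 + 5 = 195.
P(Reading=normal | Sensor=S2) = 72/195 = 0.3692.

0.3692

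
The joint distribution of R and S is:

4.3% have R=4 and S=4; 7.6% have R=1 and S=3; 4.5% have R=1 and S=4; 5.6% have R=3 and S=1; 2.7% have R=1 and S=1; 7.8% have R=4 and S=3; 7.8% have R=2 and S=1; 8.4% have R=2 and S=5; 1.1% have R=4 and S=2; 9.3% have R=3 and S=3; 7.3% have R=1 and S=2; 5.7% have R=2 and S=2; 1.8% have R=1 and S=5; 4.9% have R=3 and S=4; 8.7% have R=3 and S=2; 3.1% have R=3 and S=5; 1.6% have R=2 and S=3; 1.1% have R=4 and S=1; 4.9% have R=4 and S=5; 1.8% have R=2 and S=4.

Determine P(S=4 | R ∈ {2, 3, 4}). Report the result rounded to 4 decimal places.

P(R=2) = 0.078 + 0.057 + 0.016 + 0.018 + 0.084 = 0.253.
P(R=3) = 0.056 + 0.087 + 0.093 + 0.049 + 0.031 = 0.316.
P(R=4) = 0.011 + 0.011 + 0.078 + 0.043 + 0.049 = 0.192.
P(R ∈ {2, 3, 4}) = 0.253 + 0.316 + 0.192 = 0.761; P(S=4, R ∈ {2, 3, 4}) = 0.018 + 0.049 + 0.043 = 0.110.
P(S=4 | R ∈ {2, 3, 4}) = 0.110/0.761 = 0.1445.

0.1445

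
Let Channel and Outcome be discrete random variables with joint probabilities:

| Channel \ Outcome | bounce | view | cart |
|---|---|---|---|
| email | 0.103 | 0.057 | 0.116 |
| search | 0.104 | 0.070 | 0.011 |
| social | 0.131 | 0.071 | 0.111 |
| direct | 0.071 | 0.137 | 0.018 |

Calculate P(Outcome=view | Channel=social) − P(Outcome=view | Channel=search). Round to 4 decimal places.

P(Channel=social) = 0.131 + 0.071 + 0.111 = 0.313; P(Outcome=view | Channel=social) = 0.071/0.313 = 0.22684.
P(Channel=search) = 0.104 + 0.070 + 0.011 = 0.185; P(Outcome=view | Channel=search) = 0.070/0.185 = 0.37838.
Difference = -0.1515.

-0.1515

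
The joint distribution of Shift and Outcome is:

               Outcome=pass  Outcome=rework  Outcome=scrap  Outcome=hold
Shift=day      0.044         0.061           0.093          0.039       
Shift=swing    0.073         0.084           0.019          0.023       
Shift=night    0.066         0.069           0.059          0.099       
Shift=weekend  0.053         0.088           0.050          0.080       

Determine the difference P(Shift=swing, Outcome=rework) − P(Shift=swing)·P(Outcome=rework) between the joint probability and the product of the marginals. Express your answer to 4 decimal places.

P(Shift=swing) = 0.073 + 0.084 + 0.019 + 0.023 = 0.199.
P(Outcome=rework) = 0.061 + 0.084 + 0.069 + 0.088 = 0.302.
P(Shift=swing, Outcome=rework) − P(Shift=swing)P(Outcome=rework) = 0.084 − 0.199×0.302 = 0.0239.

0.0239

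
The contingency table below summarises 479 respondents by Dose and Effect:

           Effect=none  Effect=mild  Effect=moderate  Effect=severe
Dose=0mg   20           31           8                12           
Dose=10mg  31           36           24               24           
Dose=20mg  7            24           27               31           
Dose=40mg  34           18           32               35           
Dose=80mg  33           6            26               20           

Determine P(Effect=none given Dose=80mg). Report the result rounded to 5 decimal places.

0.38824

Total with Dose=80mg: 33 + 6 + 26 + 20 = 85.
P(Effect=none | Dose=80mg) = 33/85 = 0.38824.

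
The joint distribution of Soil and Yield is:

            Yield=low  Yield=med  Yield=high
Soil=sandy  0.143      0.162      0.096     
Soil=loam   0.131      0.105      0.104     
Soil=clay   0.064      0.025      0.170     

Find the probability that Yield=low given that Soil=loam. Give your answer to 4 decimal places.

P(Soil=loam) = 0.131 + 0.105 + 0.104 = 0.340.
P(Yield=low | Soil=loam) = 0.131/0.340 = 0.3853.

0.3853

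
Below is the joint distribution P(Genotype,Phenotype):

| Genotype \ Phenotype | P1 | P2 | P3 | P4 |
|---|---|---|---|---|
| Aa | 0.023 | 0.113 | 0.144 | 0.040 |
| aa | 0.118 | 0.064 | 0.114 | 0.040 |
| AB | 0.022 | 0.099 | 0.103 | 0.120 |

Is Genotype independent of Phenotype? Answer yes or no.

P(Genotype=aa) = 0.336 and P(Phenotype=P1) = 0.163, so their product is 0.05477, but P(Genotype=aa, Phenotype=P1) = 0.118. Since these differ, Genotype and Phenotype are not independent.

no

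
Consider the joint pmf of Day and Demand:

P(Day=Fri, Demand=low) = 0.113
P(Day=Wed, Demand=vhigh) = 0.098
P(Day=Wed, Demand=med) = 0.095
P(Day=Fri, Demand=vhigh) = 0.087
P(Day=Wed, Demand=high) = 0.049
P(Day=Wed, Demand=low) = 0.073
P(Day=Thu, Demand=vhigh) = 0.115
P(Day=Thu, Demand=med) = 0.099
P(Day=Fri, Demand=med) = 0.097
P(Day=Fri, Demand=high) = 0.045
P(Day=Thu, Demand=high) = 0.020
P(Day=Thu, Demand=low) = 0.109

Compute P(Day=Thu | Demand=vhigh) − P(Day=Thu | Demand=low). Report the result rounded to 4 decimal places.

P(Demand=vhigh) = 0.098 + 0.115 + 0.087 = 0.300; P(Day=Thu | Demand=vhigh) = 0.115/0.300 = 0.38333.
P(Demand=low) = 0.073 + 0.109 + 0.113 = 0.295; P(Day=Thu | Demand=low) = 0.109/0.295 = 0.36949.
Difference = 0.0138.

0.0138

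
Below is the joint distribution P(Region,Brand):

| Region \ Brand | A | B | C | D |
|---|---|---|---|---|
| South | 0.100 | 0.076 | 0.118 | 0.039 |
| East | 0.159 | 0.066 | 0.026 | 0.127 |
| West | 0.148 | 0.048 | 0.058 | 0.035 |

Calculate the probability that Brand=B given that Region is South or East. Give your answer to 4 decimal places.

P(Region=South) = 0.100 + 0.076 + 0.118 + 0.039 = 0.333.
P(Region=East) = 0.159 + 0.066 + 0.026 + 0.127 = 0.378.
P(Region ∈ {South, East}) = 0.333 + 0.378 = 0.711; P(Brand=B, Region ∈ {South, East}) = 0.076 + 0.066 = 0.142.
P(Brand=B | Region ∈ {South, East}) = 0.142/0.711 = 0.1997.

0.1997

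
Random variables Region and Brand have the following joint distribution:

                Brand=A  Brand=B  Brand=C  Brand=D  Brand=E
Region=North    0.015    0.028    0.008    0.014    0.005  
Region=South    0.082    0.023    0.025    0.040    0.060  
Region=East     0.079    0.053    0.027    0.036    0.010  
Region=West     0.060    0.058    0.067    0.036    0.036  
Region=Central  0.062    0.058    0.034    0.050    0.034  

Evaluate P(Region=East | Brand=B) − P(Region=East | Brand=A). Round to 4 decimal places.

P(Brand=B) = 0.028 + 0.023 + 0.053 + 0.058 + 0.058 = 0.220; P(Region=East | Brand=B) = 0.053/0.220 = 0.24091.
P(Brand=A) = 0.015 + 0.082 + 0.079 + 0.060 + 0.062 = 0.298; P(Region=East | Brand=A) = 0.079/0.298 = 0.26510.
Difference = -0.0242.

-0.0242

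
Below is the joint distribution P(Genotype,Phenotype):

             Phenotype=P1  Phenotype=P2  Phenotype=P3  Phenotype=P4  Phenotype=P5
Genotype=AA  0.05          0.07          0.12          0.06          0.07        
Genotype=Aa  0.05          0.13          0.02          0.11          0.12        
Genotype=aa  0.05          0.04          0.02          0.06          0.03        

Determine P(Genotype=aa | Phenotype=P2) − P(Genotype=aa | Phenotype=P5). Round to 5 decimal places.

P(Phenotype=P2) = 0.07 + 0.13 + 0.04 = 0.24; P(Genotype=aa | Phenotype=P2) = 0.04/0.24 = 0.166667.
P(Phenotype=P5) = 0.07 + 0.12 + 0.03 = 0.22; P(Genotype=aa | Phenotype=P5) = 0.03/0.22 = 0.136364.
Difference = 0.03030.

0.03030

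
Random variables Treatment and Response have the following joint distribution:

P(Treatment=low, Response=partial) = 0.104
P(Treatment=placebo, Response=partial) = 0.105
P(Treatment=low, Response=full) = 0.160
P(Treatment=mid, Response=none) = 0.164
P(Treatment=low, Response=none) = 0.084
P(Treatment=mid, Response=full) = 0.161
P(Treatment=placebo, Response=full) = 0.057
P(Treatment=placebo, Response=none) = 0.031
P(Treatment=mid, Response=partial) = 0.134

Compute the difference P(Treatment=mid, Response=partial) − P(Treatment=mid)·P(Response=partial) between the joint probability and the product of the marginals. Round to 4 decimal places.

P(Treatment=mid) = 0.164 + 0.134 + 0.161 = 0.459.
P(Response=partial) = 0.105 + 0.104 + 0.134 = 0.343.
P(Treatment=mid, Response=partial) − P(Treatment=mid)P(Response=partial) = 0.134 − 0.459×0.343 = -0.0234.

-0.0234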